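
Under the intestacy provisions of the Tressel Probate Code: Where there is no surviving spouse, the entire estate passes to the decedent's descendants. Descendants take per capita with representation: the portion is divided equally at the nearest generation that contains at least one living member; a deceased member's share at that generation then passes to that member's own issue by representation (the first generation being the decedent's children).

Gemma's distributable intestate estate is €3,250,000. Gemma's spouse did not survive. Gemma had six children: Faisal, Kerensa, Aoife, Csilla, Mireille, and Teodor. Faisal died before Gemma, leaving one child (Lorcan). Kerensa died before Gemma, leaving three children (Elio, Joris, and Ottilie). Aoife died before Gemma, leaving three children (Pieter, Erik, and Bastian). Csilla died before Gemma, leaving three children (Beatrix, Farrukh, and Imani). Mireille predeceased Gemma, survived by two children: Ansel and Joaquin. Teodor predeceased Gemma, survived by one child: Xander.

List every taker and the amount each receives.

Lorcan: €250,000; Elio: €250,000; Joris: €250,000; Ottilie: €250,000; Pieter: €250,000; Erik: €250,000; Bastian: €250,000; Beatrix: €250,000; Farrukh: €250,000; Imani: €250,000; Ansel: €250,000; Joaquin: €250,000; Xander: €250,000

The entire €3,250,000 passes to the descendants.
No child survives, so the initial division is made at the grandchildren's generation.
That amount (€3,250,000) is divided into 13 shares of €250,000: Lorcan, Elio, Joris, Ottilie, Pieter, Erik, Bastian, Beatrix, Farrukh, Imani, Ansel, Joaquin, and Xander each take €250,000.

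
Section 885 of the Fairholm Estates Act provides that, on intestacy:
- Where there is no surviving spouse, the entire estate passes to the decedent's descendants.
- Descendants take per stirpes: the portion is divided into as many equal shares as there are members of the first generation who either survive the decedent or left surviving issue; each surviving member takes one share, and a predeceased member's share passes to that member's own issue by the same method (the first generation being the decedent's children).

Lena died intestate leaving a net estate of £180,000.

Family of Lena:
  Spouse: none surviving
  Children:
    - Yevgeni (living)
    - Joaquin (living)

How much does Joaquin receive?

The entire £180,000 passes to the descendants.
That amount (£180,000) is divided into 2 shares of £90,000: Yevgeni and Joaquin each take £90,000.

Joaquin receives £90,000.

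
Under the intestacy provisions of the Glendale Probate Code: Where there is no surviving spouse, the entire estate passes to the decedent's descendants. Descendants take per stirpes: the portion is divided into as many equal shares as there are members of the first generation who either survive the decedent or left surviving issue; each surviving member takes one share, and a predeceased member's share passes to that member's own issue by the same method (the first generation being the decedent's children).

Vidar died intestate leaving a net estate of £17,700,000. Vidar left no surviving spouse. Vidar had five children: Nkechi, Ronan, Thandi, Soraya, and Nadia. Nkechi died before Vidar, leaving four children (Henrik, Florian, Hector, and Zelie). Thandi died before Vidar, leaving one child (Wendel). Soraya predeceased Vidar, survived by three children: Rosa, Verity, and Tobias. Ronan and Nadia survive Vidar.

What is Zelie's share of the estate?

The entire £17,700,000 passes to the descendants.
That amount (£17,700,000) is divided into 5 shares of £3,540,000: Ronan and Nadia each take £3,540,000; Nkechi's £3,540,000 share passes to Nkechi's issue; Thandi's £3,540,000 share passes to Thandi's issue; Soraya's £3,540,000 share passes to Soraya's issue.
Nkechi's share (£3,540,000) is divided into 4 shares of £885,000: Henrik, Florian, Hector, and Zelie each take £885,000.
Thandi's share (£3,540,000) passes entirely to Wendel.
Soraya's share (£3,540,000) is divided into 3 shares of £1,180,000: Rosa, Verity, and Tobias each take £1,180,000.

Zelie receives £885,000.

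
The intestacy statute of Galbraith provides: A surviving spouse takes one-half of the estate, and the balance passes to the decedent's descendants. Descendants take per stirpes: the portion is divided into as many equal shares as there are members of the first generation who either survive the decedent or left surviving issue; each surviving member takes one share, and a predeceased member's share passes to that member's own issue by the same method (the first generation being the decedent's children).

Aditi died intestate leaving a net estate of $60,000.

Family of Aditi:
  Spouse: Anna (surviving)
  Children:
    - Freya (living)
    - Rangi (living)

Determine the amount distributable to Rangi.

Rangi receives $15,000.

Anna takes one-half of $60,000 = $30,000. The remaining $30,000 passes to the descendants.
The descendants' portion ($30,000) is divided into 2 shares of $15,000: Freya and Rangi each take $15,000.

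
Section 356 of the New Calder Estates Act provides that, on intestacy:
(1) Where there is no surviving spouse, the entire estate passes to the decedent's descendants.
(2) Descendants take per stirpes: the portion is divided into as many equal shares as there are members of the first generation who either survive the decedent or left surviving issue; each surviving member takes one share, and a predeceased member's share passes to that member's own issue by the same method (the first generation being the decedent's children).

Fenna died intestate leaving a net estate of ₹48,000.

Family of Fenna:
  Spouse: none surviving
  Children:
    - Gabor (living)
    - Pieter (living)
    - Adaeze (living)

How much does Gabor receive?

Gabor receives ₹16,000.

The entire ₹48,000 passes to the descendants.
That amount (₹48,000) is divided into 3 shares of ₹16,000: Gabor, Pieter, and Adaeze each take ₹16,000.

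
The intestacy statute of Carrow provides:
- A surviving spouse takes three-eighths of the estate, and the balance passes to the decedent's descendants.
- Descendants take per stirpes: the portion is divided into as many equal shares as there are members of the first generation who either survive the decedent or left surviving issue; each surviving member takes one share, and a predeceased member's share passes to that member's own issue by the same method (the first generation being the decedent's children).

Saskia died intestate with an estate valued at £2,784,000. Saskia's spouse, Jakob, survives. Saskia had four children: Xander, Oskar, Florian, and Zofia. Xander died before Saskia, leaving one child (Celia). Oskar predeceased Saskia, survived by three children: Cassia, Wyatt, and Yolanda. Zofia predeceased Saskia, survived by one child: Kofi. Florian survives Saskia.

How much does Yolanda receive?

Jakob takes three-eighths of £2,784,000 = £1,044,000. The remaining £1,740,000 passes to the descendants.
The descendants' portion (£1,740,000) is divided into 4 shares of £435,000: Florian takes £435,000; Xander's £435,000 share passes to Xander's issue; Oskar's £435,000 share passes to Oskar's issue; Zofia's £435,000 share passes to Zofia's issue.
Xander's share (£435,000) passes entirely to Celia.
Oskar's share (£435,000) is divided into 3 shares of £145,000: Cassia, Wyatt, and Yolanda each take £145,000.
Zofia's share (£435,000) passes entirely to Kofi.

Yolanda receives £145,000.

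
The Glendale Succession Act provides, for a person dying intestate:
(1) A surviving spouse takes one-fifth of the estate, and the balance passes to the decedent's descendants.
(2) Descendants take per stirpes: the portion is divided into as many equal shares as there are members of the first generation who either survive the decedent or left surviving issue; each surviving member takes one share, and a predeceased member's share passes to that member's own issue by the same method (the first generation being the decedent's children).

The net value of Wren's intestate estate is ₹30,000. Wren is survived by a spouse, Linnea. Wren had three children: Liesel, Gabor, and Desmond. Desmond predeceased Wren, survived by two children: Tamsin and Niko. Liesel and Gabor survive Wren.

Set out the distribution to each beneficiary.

Linnea takes one-fifth of ₹30,000 = ₹6,000. The remaining ₹24,000 passes to the descendants.
The descendants' portion (₹24,000) is divided into 3 shares of ₹8,000: Liesel and Gabor each take ₹8,000; Desmond's ₹8,000 share passes to Desmond's issue.
Desmond's share (₹8,000) is divided into 2 shares of ₹4,000: Tamsin and Niko each take ₹4,000.

Linnea: ₹6,000; Liesel: ₹8,000; Gabor: ₹8,000; Tamsin: ₹4,000; Niko: ₹4,000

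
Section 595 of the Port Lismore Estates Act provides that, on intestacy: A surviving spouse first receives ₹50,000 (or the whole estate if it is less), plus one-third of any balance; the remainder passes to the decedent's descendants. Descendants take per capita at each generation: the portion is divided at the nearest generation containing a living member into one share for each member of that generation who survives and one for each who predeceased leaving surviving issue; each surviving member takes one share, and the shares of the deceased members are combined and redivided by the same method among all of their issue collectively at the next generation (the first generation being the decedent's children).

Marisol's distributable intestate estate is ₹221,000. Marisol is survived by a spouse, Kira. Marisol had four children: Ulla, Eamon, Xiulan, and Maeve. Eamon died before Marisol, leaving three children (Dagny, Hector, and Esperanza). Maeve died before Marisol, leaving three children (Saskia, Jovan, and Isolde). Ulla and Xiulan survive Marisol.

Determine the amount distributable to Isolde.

Isolde receives ₹9,500.

Kira first takes ₹50,000, leaving a balance of ₹171,000. Kira then takes one-third of the balance (₹57,000), for a total of ₹107,000. The remaining ₹114,000 passes to the descendants.
The descendants' portion (₹114,000) is divided at the children's generation into 4 shares of ₹28,500. Ulla and Xiulan each take ₹28,500. The 2 shares of the deceased (Eamon and Maeve) are combined into a pool of ₹57,000.
That pool (₹57,000) is divided at the grandchildren's generation equally among Dagny, Hector, Esperanza, Saskia, Jovan, and Isolde: ₹9,500 each.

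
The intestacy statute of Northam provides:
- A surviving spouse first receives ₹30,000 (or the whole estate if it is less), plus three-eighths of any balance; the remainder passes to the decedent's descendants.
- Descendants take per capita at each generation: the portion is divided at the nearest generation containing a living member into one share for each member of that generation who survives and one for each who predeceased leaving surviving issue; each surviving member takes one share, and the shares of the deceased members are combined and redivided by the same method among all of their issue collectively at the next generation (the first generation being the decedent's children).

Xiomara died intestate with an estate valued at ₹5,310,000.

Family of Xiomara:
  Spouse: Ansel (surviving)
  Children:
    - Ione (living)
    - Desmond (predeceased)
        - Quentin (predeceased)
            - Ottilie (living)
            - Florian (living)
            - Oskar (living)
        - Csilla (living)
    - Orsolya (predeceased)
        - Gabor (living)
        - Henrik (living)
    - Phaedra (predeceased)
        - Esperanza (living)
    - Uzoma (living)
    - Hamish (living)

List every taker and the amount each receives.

Ansel first takes ₹30,000, leaving a balance of ₹5,280,000. Ansel then takes three-eighths of the balance (₹1,980,000), for a total of ₹2,010,000. The remaining ₹3,300,000 passes to the descendants.
The descendants' portion (₹3,300,000) is divided at the children's generation into 6 shares of ₹550,000. Ione, Uzoma, and Hamish each take ₹550,000. The 3 shares of the deceased (Desmond, Orsolya, and Phaedra) are combined into a pool of ₹1,650,000.
That pool (₹1,650,000) is divided at the grandchildren's generation into 5 shares of ₹330,000. Csilla, Gabor, Henrik, and Esperanza each take ₹330,000. The remaining share for the deceased Quentin (₹330,000) is carried to the next generation.
That pool (₹330,000) is divided at the great-grandchildren's generation equally among Ottilie, Florian, and Oskar: ₹110,000 each.

Ansel: ₹2,010,000; Ione: ₹550,000; Ottilie: ₹110,000; Florian: ₹110,000; Oskar: ₹110,000; Csilla: ₹330,000; Gabor: ₹330,000; Henrik: ₹330,000; Esperanza: ₹330,000; Uzoma: ₹550,000; Hamish: ₹550,000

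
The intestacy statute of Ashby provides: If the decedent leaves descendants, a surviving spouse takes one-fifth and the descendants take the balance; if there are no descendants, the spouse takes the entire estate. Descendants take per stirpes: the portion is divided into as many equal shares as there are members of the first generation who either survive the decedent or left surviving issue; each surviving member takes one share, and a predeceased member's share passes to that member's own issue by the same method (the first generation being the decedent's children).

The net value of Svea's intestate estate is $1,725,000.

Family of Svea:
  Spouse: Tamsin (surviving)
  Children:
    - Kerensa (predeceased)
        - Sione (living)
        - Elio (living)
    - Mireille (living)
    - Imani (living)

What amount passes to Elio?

Elio receives $230,000.

Tamsin takes one-fifth of $1,725,000 = $345,000. The remaining $1,380,000 passes to the descendants.
The descendants' portion ($1,380,000) is divided into 3 shares of $460,000: Mireille and Imani each take $460,000; Kerensa's $460,000 share passes to Kerensa's issue.
Kerensa's share ($460,000) is divided into 2 shares of $230,000: Sione and Elio each take $230,000.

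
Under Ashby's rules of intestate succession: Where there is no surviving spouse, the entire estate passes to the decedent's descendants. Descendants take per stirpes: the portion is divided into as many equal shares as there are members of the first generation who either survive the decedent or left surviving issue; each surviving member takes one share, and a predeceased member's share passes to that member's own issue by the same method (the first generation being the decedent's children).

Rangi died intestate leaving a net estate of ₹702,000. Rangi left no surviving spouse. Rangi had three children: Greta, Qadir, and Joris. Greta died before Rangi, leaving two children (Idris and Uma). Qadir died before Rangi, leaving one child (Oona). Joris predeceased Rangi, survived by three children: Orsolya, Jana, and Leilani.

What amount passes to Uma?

The entire ₹702,000 passes to the descendants.
That amount (₹702,000) is divided into 3 shares of ₹234,000: Greta's ₹234,000 share passes to Greta's issue; Qadir's ₹234,000 share passes to Qadir's issue; Joris's ₹234,000 share passes to Joris's issue.
Greta's share (₹234,000) is divided into 2 shares of ₹117,000: Idris and Uma each take ₹117,000.
Qadir's share (₹234,000) passes entirely to Oona.
Joris's share (₹234,000) is divided into 3 shares of ₹78,000: Orsolya, Jana, and Leilani each take ₹78,000.

Uma receives ₹117,000.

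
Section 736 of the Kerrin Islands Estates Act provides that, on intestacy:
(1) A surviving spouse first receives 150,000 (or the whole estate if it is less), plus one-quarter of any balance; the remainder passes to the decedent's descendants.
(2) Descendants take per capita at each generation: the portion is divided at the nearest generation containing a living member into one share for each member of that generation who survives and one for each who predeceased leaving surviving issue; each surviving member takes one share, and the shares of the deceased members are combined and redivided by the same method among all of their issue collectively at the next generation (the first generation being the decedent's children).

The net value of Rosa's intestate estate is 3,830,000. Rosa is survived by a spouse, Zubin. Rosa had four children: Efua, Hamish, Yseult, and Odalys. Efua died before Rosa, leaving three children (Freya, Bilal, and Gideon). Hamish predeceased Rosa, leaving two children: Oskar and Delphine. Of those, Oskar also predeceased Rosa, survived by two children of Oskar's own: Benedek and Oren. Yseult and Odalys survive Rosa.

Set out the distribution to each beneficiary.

Zubin: 1,070,000; Freya: 276,000; Bilal: 276,000; Gideon: 276,000; Benedek: 138,000; Oren: 138,000; Delphine: 276,000; Yseult: 690,000; Odalys: 690,000

Zubin first takes 150,000, leaving a balance of 3,680,000. Zubin then takes one-quarter of the balance (920,000), for a total of 1,070,000. The remaining 2,760,000 passes to the descendants.
The descendants' portion (2,760,000) is divided at the children's generation into 4 shares of 690,000. Yseult and Odalys each take 690,000. The 2 shares of the deceased (Efua and Hamish) are combined into a pool of 1,380,000.
That pool (1,380,000) is divided at the grandchildren's generation into 5 shares of 276,000. Freya, Bilal, Gideon, and Delphine each take 276,000. The remaining share for the deceased Oskar (276,000) is carried to the next generation.
That pool (276,000) is divided at the great-grandchildren's generation equally among Benedek and Oren: 138,000 each.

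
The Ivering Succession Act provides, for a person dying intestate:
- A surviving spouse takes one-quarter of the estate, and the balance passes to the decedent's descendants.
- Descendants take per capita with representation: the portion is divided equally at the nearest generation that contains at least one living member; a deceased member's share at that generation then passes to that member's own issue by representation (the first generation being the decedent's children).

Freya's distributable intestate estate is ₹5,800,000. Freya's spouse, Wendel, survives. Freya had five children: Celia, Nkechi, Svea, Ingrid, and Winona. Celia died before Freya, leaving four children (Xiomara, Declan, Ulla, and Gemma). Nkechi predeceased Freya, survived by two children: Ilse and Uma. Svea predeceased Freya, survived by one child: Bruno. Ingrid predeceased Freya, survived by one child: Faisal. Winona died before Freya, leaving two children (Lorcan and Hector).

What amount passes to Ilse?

Wendel takes one-quarter of ₹5,800,000 = ₹1,450,000. The remaining ₹4,350,000 passes to the descendants.
No child survives, so the initial division is made at the grandchildren's generation.
The descendants' portion (₹4,350,000) is divided into 10 shares of ₹435,000: Xiomara, Declan, Ulla, Gemma, Ilse, Uma, Bruno, Faisal, Lorcan, and Hector each take ₹435,000.

Ilse receives ₹435,000.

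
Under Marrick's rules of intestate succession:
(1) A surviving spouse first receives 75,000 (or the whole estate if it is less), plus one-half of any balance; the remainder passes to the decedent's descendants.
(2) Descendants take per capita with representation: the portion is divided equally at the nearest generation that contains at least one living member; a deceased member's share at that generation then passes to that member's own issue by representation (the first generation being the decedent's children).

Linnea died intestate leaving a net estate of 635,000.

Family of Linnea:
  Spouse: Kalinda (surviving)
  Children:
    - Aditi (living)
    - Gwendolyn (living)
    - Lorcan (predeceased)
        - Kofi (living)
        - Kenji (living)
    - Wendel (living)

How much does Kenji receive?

Kenji receives 35,000.

Kalinda first takes 75,000, leaving a balance of 560,000. Kalinda then takes one-half of the balance (280,000), for a total of 355,000. The remaining 280,000 passes to the descendants.
The descendants' portion (280,000) is divided into 4 shares of 70,000: Aditi, Gwendolyn, and Wendel each take 70,000; Lorcan's 70,000 share passes to Lorcan's issue.
Lorcan's share (70,000) is divided into 2 shares of 35,000: Kofi and Kenji each take 35,000.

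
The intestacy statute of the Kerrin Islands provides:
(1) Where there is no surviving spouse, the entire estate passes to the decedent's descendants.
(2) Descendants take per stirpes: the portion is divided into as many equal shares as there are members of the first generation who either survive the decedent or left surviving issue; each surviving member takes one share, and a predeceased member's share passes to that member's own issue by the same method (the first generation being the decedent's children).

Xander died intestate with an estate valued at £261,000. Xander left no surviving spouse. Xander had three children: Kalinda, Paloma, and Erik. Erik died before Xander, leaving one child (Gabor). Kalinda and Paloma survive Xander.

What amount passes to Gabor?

The entire £261,000 passes to the descendants.
That amount (£261,000) is divided into 3 shares of £87,000: Kalinda and Paloma each take £87,000; Erik's £87,000 share passes to Erik's issue.
Erik's share (£87,000) passes entirely to Gabor.

Gabor receives £87,000.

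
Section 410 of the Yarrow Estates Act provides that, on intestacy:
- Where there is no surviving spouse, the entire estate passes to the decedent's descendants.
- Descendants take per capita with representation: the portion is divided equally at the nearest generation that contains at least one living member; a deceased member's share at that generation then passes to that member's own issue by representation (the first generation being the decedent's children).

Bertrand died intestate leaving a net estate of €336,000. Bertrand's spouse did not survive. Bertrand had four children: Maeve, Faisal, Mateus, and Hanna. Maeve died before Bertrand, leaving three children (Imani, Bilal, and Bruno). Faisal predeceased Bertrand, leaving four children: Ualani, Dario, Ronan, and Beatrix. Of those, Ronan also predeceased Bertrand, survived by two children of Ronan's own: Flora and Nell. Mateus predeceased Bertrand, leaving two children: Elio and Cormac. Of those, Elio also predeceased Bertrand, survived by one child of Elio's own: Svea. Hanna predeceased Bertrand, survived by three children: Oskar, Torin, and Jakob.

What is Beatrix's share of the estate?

The entire €336,000 passes to the descendants.
No child survives, so the initial division is made at the grandchildren's generation.
That amount (€336,000) is divided into 12 shares of €28,000: Imani, Bilal, Bruno, Ualani, Dario, Beatrix, Cormac, Oskar, Torin, and Jakob each take €28,000; Ronan's €28,000 share passes to Ronan's issue; Elio's €28,000 share passes to Elio's issue.
Ronan's share (€28,000) is divided into 2 shares of €14,000: Flora and Nell each take €14,000.
Elio's share (€28,000) passes entirely to Svea.

Beatrix receives €28,000.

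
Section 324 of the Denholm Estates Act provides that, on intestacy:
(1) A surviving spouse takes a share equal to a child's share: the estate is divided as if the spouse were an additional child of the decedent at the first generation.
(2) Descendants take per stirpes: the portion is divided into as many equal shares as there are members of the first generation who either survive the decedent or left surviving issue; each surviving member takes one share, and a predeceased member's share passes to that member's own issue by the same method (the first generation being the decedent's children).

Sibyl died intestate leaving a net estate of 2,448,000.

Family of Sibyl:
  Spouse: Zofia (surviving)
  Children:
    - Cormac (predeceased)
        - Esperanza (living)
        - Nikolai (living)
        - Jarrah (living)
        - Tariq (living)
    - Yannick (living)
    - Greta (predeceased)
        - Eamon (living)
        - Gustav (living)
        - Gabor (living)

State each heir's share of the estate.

The spouse counts as an additional share at the children's level, so there are 4 primary shares of 612,000. Zofia takes one such share (612,000).
The children's combined portion (1,836,000) is divided into 3 shares of 612,000: Yannick takes 612,000; Cormac's 612,000 share passes to Cormac's issue; Greta's 612,000 share passes to Greta's issue.
Cormac's share (612,000) is divided into 4 shares of 153,000: Esperanza, Nikolai, Jarrah, and Tariq each take 153,000.
Greta's share (612,000) is divided into 3 shares of 204,000: Eamon, Gustav, and Gabor each take 204,000.

Zofia: 612,000; Esperanza: 153,000; Nikolai: 153,000; Jarrah: 153,000; Tariq: 153,000; Yannick: 612,000; Eamon: 204,000; Gustav: 204,000; Gabor: 204,000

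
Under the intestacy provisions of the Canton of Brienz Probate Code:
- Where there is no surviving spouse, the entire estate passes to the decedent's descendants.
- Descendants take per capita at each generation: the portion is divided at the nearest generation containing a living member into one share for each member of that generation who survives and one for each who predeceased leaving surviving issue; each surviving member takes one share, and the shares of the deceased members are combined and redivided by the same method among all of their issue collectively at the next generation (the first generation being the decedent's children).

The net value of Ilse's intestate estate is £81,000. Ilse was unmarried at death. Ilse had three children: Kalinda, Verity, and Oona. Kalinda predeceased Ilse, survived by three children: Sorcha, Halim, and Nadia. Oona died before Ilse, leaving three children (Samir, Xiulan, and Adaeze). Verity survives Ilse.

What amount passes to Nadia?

The entire £81,000 passes to the descendants.
That amount (£81,000) is divided at the children's generation into 3 shares of £27,000. Verity takes £27,000. The 2 shares of the deceased (Kalinda and Oona) are combined into a pool of £54,000.
That pool (£54,000) is divided at the grandchildren's generation equally among Sorcha, Halim, Nadia, Samir, Xiulan, and Adaeze: £9,000 each.

Nadia receives £9,000.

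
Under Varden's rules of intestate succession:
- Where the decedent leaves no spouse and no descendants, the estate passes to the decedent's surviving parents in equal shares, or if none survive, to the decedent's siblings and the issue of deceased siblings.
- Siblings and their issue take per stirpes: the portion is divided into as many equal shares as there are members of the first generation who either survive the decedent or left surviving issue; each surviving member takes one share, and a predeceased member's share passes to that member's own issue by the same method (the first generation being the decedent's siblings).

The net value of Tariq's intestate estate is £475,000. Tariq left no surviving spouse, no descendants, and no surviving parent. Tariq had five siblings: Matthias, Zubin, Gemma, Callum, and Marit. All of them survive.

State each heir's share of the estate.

Matthias: £95,000; Zubin: £95,000; Gemma: £95,000; Callum: £95,000; Marit: £95,000

The entire £475,000 passes to the siblings and their issue.
That amount (£475,000) is divided into 5 shares of £95,000: Matthias, Zubin, Gemma, Callum, and Marit each take £95,000.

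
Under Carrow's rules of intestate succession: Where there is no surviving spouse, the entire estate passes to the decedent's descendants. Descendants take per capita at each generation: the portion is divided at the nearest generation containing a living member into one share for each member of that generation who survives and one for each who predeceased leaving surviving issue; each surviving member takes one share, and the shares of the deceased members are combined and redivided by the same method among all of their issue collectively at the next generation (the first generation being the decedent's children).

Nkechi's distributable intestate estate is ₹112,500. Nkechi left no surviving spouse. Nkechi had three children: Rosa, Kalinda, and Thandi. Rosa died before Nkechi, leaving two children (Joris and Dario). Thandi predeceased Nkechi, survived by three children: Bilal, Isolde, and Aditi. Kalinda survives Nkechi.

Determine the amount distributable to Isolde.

The entire ₹112,500 passes to the descendants.
That amount (₹112,500) is divided at the children's generation into 3 shares of ₹37,500. Kalinda takes ₹37,500. The 2 shares of the deceased (Rosa and Thandi) are combined into a pool of ₹75,000.
That pool (₹75,000) is divided at the grandchildren's generation equally among Joris, Dario, Bilal, Isolde, and Aditi: ₹15,000 each.

Isolde receives ₹15,000.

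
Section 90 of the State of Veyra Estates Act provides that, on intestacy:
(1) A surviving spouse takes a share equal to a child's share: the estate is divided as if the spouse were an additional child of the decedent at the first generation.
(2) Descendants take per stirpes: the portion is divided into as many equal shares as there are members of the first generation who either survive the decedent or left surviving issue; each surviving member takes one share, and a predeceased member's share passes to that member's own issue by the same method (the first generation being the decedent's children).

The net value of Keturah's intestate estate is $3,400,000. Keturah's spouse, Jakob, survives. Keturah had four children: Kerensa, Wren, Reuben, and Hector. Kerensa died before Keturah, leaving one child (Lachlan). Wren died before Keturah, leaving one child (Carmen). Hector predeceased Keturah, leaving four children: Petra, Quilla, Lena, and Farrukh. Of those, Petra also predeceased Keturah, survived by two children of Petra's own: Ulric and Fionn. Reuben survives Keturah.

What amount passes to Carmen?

The spouse counts as an additional share at the children's level, so there are 5 primary shares of $680,000. Jakob takes one such share ($680,000).
The children's combined portion ($2,720,000) is divided into 4 shares of $680,000: Reuben takes $680,000; Kerensa's $680,000 share passes to Kerensa's issue; Wren's $680,000 share passes to Wren's issue; Hector's $680,000 share passes to Hector's issue.
Kerensa's share ($680,000) passes entirely to Lachlan.
Wren's share ($680,000) passes entirely to Carmen.
Hector's share ($680,000) is divided into 4 shares of $170,000: Quilla, Lena, and Farrukh each take $170,000; Petra's $170,000 share passes to Petra's issue.
Petra's share ($170,000) is divided into 2 shares of $85,000: Ulric and Fionn each take $85,000.

Carmen receives $680,000.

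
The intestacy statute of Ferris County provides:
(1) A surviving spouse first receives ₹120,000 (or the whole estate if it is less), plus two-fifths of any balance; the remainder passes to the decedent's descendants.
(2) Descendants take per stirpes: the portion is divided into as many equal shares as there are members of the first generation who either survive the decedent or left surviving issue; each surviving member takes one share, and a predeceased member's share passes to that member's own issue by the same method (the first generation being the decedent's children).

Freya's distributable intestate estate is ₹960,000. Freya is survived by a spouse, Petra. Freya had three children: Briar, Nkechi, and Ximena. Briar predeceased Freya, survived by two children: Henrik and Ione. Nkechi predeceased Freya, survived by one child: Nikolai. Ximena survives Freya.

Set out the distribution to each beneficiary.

Petra: ₹456,000; Henrik: ₹84,000; Ione: ₹84,000; Nikolai: ₹168,000; Ximena: ₹168,000

Petra first takes ₹120,000, leaving a balance of ₹840,000. Petra then takes two-fifths of the balance (₹336,000), for a total of ₹456,000. The remaining ₹504,000 passes to the descendants.
The descendants' portion (₹504,000) is divided into 3 shares of ₹168,000: Ximena takes ₹168,000; Briar's ₹168,000 share passes to Briar's issue; Nkechi's ₹168,000 share passes to Nkechi's issue.
Briar's share (₹168,000) is divided into 2 shares of ₹84,000: Henrik and Ione each take ₹84,000.
Nkechi's share (₹168,000) passes entirely to Nikolai.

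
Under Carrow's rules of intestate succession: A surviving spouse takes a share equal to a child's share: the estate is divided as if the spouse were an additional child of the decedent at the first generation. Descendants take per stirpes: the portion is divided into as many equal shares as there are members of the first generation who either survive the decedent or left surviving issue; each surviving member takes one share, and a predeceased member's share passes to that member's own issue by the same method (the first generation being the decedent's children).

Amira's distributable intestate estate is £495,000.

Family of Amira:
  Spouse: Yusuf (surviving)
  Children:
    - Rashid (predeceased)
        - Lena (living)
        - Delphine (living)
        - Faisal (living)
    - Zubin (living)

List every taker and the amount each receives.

The spouse counts as an additional share at the children's level, so there are 3 primary shares of £165,000. Yusuf takes one such share (£165,000).
The children's combined portion (£330,000) is divided into 2 shares of £165,000: Zubin takes £165,000; Rashid's £165,000 share passes to Rashid's issue.
Rashid's share (£165,000) is divided into 3 shares of £55,000: Lena, Delphine, and Faisal each take £55,000.

Yusuf: £165,000; Lena: £55,000; Delphine: £55,000; Faisal: £55,000; Zubin: £165,000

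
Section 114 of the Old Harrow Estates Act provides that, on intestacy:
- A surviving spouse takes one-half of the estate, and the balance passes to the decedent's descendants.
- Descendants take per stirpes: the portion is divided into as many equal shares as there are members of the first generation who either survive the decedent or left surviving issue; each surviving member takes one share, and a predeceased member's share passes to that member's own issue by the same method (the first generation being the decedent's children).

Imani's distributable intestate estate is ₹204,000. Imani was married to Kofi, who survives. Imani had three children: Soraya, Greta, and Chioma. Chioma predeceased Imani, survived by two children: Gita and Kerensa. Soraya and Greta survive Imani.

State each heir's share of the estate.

Kofi takes one-half of ₹204,000 = ₹102,000. The remaining ₹102,000 passes to the descendants.
The descendants' portion (₹102,000) is divided into 3 shares of ₹34,000: Soraya and Greta each take ₹34,000; Chioma's ₹34,000 share passes to Chioma's issue.
Chioma's share (₹34,000) is divided into 2 shares of ₹17,000: Gita and Kerensa each take ₹17,000.

Kofi: ₹102,000; Soraya: ₹34,000; Greta: ₹34,000; Gita: ₹17,000; Kerensa: ₹17,000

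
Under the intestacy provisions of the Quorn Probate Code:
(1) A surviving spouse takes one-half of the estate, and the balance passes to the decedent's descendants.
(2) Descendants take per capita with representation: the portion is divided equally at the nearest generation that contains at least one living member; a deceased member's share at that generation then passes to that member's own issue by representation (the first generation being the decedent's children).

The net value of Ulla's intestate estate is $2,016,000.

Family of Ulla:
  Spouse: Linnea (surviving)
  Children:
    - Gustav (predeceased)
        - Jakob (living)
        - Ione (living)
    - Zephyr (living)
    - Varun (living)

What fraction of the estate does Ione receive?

Ione receives 1/12 of the estate.

Linnea takes one-half of $2,016,000 = $1,008,000. The remaining $1,008,000 passes to the descendants.
The descendants' portion ($1,008,000) is divided into 3 shares of $336,000: Zephyr and Varun each take $336,000; Gustav's $336,000 share passes to Gustav's issue.
Gustav's share ($336,000) is divided into 2 shares of $168,000: Jakob and Ione each take $168,000.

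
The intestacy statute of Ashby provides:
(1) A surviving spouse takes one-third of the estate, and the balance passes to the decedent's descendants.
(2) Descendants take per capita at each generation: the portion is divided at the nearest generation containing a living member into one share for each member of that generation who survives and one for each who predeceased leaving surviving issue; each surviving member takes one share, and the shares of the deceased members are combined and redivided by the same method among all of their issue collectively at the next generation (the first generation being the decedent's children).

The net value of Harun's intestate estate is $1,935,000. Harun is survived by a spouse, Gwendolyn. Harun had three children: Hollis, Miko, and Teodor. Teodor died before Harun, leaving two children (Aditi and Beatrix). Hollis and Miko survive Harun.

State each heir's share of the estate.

Gwendolyn: $645,000; Hollis: $430,000; Miko: $430,000; Aditi: $215,000; Beatrix: $215,000

Gwendolyn takes one-third of $1,935,000 = $645,000. The remaining $1,290,000 passes to the descendants.
The descendants' portion ($1,290,000) is divided at the children's generation into 3 shares of $430,000. Hollis and Miko each take $430,000. The remaining share for the deceased Teodor ($430,000) is carried to the next generation.
That pool ($430,000) is divided at the grandchildren's generation equally among Aditi and Beatrix: $215,000 each.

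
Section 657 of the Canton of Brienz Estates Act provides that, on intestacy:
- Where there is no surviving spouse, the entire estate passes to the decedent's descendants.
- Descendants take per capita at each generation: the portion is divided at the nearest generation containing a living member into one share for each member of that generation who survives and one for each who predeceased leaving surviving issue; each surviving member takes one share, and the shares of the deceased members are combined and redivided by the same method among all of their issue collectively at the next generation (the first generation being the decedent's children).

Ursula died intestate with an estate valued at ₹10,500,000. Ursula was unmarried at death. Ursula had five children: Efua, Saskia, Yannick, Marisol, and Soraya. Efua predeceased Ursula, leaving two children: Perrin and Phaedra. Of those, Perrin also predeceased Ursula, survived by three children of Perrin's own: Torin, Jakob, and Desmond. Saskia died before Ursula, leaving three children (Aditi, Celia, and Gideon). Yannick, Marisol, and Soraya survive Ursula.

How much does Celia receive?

The entire ₹10,500,000 passes to the descendants.
That amount (₹10,500,000) is divided at the children's generation into 5 shares of ₹2,100,000. Yannick, Marisol, and Soraya each take ₹2,100,000. The 2 shares of the deceased (Efua and Saskia) are combined into a pool of ₹4,200,000.
That pool (₹4,200,000) is divided at the grandchildren's generation into 5 shares of ₹840,000. Phaedra, Aditi, Celia, and Gideon each take ₹840,000. The remaining share for the deceased Perrin (₹840,000) is carried to the next generation.
That pool (₹840,000) is divided at the great-grandchildren's generation equally among Torin, Jakob, and Desmond: ₹280,000 each.

Celia receives ₹840,000.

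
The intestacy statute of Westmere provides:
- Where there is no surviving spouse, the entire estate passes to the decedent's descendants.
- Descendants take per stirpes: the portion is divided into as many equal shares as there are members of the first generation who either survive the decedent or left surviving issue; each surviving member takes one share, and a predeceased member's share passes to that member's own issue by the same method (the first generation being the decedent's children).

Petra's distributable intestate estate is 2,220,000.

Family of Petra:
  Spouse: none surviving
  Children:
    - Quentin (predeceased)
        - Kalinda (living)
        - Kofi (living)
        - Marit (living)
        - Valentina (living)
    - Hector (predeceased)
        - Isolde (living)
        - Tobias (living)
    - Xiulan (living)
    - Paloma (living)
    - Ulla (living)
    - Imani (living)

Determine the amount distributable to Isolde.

The entire 2,220,000 passes to the descendants.
That amount (2,220,000) is divided into 6 shares of 370,000: Xiulan, Paloma, Ulla, and Imani each take 370,000; Quentin's 370,000 share passes to Quentin's issue; Hector's 370,000 share passes to Hector's issue.
Quentin's share (370,000) is divided into 4 shares of 92,500: Kalinda, Kofi, Marit, and Valentina each take 92,500.
Hector's share (370,000) is divided into 2 shares of 185,000: Isolde and Tobias each take 185,000.

Isolde receives 185,000.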